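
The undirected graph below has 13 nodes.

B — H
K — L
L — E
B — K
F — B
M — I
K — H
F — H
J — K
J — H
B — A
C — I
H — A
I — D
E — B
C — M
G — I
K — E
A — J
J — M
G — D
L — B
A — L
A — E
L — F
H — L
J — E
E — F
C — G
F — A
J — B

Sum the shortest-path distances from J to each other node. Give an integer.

Distances from J: A:1, B:1, C:2, D:3, E:1, F:2, G:3, H:1, I:2, K:1, L:2, M:1.
Sum = 1 + 1 + 2 + 3 + 1 + 2 + 3 + 1 + 2 + 1 + 2 + 1 = 20.

20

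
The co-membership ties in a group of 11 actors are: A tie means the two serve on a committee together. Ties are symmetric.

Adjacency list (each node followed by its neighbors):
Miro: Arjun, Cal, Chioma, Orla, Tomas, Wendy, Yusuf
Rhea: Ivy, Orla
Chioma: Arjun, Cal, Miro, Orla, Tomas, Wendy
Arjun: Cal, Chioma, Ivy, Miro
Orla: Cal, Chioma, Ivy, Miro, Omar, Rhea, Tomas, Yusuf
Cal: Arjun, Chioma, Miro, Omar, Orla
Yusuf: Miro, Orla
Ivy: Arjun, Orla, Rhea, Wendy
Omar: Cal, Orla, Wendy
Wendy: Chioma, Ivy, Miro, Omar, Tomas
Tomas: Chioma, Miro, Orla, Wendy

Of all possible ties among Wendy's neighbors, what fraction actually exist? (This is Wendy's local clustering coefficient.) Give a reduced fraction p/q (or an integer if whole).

Wendy's neighbors: Chioma, Ivy, Miro, Omar, and Tomas (k = 5).
Possible neighbor pairs: C(5,2) = 10. Edges among them: Chioma–Miro, Chioma–Tomas, Miro–Tomas → e = 3.
Clustering(Wendy) = 3/10.

3/10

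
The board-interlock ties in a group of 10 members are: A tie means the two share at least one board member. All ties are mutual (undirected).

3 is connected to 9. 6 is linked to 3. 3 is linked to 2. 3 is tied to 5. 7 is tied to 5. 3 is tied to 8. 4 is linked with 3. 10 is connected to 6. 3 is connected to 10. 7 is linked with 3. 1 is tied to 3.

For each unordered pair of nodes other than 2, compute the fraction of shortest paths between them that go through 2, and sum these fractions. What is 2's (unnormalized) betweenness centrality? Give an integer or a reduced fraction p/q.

0

No shortest path between any pair of other nodes passes through 2.
Summing the contributions gives betweenness(2) = 0.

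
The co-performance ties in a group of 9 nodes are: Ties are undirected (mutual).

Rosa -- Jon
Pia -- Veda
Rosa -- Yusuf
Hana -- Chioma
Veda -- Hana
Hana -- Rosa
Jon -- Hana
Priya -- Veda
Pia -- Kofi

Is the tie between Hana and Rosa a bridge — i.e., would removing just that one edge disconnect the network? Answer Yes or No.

Even without that edge, Hana still reaches Rosa via Hana – Jon – Rosa, so the network stays connected. Not a bridge.

No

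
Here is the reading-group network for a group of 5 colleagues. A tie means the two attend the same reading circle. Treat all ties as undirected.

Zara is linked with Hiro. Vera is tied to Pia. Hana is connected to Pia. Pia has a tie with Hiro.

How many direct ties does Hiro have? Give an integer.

2

Hiro is directly tied to Pia and Zara. That is 2 neighbors, so the degree of Hiro is 2.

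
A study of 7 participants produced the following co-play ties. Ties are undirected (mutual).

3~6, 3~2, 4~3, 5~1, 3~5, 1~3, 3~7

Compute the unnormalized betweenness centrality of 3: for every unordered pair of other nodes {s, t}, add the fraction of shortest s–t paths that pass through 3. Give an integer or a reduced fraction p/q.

14

Pairs whose geodesics pass through 3 — 1–4: 1; 1–6: 1; 1–2: 1; 1–7: 1; 4–6: 1; 4–2: 1; 4–7: 1; 4–5: 1; 6–2: 1; 6–7: 1; 6–5: 1; 2–7: 1; 2–5: 1; 7–5: 1.
All other pairs contribute 0.
Summing the contributions gives betweenness(3) = 14.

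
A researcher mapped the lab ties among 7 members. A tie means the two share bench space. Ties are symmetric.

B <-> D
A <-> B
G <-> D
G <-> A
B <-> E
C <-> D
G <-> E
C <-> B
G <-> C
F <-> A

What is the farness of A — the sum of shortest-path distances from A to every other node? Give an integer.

9

Distances from A: B:1, C:2, D:2, E:2, F:1, G:1.
Sum = 1 + 2 + 2 + 2 + 1 + 1 = 9.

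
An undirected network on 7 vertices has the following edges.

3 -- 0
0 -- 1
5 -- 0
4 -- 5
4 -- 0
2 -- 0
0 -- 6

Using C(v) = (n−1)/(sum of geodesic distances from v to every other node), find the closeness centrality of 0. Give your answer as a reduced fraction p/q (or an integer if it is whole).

Distances from 0: 1:1, 2:1, 3:1, 4:1, 5:1, 6:1. Sum = 6.
n = 7, so closeness = 6/6 = 1.

1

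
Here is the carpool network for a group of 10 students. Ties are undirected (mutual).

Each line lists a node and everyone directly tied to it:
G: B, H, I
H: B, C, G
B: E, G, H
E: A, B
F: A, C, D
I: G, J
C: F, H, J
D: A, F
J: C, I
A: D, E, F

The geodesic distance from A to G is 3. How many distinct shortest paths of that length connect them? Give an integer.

The shortest distance is 3, and the only length-3 path is A–E–B–G. So there is exactly 1 shortest path.

1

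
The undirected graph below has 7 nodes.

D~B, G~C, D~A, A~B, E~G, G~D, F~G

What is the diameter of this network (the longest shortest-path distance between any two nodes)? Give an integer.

3

Eccentricity of each node (its greatest distance to any other): A:3, B:3, C:3, D:2, E:3, F:3, G:2.
The maximum eccentricity is 3, realized for instance by the pair B–C via B – D – G – C. So the diameter is 3.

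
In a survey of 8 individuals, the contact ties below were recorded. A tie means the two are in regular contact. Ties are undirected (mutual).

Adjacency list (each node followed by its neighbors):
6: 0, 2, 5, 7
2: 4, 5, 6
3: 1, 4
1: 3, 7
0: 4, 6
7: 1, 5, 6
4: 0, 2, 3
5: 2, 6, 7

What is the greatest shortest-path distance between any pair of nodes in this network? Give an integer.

3

Eccentricity of each node (its greatest distance to any other): 0:3, 1:3, 2:3, 3:3, 4:3, 5:3, 6:3, 7:3.
The maximum eccentricity is 3, realized for instance by the pair 2–1 via 2 – 5 – 7 – 1. So the diameter is 3.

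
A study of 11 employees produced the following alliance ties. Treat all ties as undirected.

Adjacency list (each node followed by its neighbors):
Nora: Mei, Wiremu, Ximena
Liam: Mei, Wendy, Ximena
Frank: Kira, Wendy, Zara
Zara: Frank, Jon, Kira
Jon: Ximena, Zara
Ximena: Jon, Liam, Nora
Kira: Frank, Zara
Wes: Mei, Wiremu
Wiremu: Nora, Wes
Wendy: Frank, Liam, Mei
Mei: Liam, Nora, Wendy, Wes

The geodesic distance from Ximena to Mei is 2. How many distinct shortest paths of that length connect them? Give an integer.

2

The shortest distance is 2. The length-2 paths are: Ximena–Liam–Mei; Ximena–Nora–Mei.
That gives 2 distinct shortest paths.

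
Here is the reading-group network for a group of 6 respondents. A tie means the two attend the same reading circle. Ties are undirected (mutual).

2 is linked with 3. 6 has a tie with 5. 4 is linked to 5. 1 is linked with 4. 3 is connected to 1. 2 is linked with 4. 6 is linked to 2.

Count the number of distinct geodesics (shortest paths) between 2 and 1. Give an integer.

2

The shortest distance is 2. The length-2 paths are: 2–4–1; 2–3–1.
That gives 2 distinct shortest paths.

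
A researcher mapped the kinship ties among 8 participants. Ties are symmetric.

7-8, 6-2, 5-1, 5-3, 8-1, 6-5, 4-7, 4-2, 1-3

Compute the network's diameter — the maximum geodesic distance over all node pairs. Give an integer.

4

Eccentricity of each node (its greatest distance to any other): 1:3, 2:3, 3:4, 4:4, 5:3, 6:3, 7:3, 8:3.
The maximum eccentricity is 4, realized for instance by the pair 3–4 via 3 – 5 – 6 – 2 – 4. So the diameter is 4.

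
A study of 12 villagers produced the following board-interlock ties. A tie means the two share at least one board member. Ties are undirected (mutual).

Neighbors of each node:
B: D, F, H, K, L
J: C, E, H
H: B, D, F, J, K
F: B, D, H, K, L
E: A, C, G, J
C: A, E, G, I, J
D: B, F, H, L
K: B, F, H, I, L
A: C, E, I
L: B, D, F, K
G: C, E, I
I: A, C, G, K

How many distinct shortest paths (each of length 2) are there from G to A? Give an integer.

3

The shortest distance is 2. The length-2 paths are: G–C–A; G–I–A; G–E–A.
That gives 3 distinct shortest paths.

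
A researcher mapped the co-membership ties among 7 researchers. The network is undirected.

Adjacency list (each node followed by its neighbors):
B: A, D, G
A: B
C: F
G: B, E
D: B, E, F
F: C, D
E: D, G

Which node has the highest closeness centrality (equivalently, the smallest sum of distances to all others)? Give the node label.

D

Farness (sum of distances to all others) for each node — A:15, B:10, C:17, D:9, E:12, F:12, G:13.
The smallest farness is 9, for D, so D has the highest closeness.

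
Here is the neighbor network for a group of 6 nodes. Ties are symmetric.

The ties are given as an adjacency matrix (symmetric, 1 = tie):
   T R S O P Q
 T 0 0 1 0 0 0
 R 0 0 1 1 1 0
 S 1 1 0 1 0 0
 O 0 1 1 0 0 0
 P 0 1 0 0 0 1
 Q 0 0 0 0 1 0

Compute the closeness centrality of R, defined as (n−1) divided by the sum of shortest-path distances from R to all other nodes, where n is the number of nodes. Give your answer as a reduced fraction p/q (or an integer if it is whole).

5/7

Distances from R: O:1, P:1, Q:2, S:1, T:2. Sum = 7.
n = 6, so closeness = 5/7.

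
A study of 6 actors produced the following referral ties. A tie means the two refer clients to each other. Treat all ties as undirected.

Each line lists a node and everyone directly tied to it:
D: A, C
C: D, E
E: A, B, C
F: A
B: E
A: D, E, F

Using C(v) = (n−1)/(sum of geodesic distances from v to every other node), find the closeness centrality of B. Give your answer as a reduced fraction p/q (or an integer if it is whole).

5/11

Distances from B: A:2, C:2, D:3, E:1, F:3. Sum = 11.
n = 6, so closeness = 5/11.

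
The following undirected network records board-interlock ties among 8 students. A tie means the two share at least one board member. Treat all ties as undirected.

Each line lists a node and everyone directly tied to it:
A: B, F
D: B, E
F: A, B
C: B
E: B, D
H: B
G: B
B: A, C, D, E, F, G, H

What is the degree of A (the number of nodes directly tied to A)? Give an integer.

A is directly tied to B and F. That is 2 neighbors, so the degree of A is 2.

2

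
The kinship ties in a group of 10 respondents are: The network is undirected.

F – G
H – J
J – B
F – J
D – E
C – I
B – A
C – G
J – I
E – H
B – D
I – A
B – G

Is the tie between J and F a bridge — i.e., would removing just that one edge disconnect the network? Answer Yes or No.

Even without that edge, J still reaches F via J – B – G – F, so the network stays connected. Not a bridge.

No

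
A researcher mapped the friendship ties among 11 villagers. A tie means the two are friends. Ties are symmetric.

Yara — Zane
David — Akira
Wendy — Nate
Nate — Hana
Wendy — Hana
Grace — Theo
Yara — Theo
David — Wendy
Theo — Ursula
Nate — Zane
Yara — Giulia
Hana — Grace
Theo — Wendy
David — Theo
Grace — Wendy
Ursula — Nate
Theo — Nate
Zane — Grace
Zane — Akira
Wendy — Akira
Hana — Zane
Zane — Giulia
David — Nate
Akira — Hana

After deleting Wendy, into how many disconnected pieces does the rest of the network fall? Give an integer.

Wendy's neighbors (Akira, David, Grace, Hana, Nate, and Theo) remain reachable from one another through other ties, so the rest of the network stays in one piece.

1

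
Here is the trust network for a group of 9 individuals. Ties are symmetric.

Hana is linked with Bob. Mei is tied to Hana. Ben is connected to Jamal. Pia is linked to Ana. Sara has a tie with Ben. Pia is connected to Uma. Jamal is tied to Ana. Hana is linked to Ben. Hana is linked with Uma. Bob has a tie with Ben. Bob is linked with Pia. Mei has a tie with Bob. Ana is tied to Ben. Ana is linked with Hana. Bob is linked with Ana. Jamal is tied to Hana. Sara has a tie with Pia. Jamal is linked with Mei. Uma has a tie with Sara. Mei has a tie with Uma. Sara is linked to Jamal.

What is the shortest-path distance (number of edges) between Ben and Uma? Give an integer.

One shortest route is Ben – Sara – Uma, which uses 2 edges, and Ben and Uma are not directly tied, so nothing shorter exists. So d(Ben,Uma) = 2.

2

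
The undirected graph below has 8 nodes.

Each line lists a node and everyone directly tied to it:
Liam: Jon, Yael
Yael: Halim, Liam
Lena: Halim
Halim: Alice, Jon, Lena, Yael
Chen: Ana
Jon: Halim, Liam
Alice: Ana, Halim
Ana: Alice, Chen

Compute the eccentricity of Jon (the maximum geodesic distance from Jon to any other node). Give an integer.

4

Distances from Jon: Alice:2, Ana:3, Chen:4, Halim:1, Lena:2, Liam:1, Yael:2.
The largest is 4 (to Chen), so the eccentricity of Jon is 4.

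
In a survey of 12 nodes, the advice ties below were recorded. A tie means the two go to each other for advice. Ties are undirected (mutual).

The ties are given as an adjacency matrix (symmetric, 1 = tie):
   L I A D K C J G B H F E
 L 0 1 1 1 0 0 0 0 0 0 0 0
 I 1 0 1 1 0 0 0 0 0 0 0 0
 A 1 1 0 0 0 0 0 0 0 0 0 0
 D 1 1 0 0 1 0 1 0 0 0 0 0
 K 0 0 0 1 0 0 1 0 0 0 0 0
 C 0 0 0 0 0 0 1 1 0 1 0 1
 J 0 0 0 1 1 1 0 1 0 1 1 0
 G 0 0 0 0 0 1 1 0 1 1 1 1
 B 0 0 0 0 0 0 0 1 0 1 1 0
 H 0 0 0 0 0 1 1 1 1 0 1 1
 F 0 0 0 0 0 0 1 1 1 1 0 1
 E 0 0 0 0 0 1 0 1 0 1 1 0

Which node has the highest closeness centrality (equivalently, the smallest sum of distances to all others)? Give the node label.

Farness (sum of distances to all others) for each node — A:36, B:28, C:22, D:20, E:27, F:21, G:20, H:20, I:27, J:17, K:23, L:27.
The smallest farness is 17, for J, so J has the highest closeness.

J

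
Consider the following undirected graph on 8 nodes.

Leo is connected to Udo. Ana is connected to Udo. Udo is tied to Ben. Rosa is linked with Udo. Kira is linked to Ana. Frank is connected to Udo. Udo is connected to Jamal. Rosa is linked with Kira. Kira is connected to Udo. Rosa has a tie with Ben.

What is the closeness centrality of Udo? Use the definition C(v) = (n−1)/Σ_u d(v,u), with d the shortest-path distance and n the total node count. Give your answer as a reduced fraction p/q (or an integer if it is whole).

1

Distances from Udo: Ana:1, Ben:1, Frank:1, Jamal:1, Kira:1, Leo:1, Rosa:1. Sum = 7.
n = 8, so closeness = 7/7 = 1.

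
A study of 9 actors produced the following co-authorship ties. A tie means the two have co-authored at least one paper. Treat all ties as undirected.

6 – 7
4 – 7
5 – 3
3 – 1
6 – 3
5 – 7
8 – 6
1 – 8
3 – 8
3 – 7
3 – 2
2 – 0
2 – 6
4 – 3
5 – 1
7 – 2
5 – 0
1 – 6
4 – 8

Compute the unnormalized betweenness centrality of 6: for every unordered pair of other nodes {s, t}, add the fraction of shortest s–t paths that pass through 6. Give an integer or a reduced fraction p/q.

23/12

Pairs whose geodesics pass through 6 — 0–8: 1/4; 8–2: 1/2; 8–7: 1/3; 1–2: 1/2; 1–7: 1/3.
All other pairs contribute 0.
Summing the contributions gives betweenness(6) = 23/12.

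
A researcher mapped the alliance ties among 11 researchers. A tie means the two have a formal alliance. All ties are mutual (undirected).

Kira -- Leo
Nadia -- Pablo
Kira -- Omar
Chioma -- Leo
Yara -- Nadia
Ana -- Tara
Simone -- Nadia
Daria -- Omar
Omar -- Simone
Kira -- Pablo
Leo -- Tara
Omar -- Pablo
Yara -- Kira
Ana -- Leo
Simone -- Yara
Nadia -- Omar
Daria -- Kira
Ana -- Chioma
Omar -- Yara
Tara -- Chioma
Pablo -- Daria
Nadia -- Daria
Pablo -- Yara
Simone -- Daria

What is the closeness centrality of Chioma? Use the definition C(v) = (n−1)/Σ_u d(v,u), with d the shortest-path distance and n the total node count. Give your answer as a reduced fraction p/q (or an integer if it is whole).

2/5

Distances from Chioma: Ana:1, Daria:3, Kira:2, Leo:1, Nadia:4, Omar:3, Pablo:3, Simone:4, Tara:1, Yara:3. Sum = 25.
n = 11, so closeness = 10/25 = 2/5.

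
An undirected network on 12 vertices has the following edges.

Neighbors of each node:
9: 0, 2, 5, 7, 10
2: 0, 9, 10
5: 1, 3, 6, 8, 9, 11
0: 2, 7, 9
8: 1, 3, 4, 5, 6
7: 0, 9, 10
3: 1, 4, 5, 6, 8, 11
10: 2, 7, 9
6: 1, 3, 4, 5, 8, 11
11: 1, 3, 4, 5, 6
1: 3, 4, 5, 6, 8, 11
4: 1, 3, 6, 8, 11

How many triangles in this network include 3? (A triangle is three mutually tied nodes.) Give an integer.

13

3's neighbors: 1, 4, 5, 6, 8, and 11.
Neighbor pairs that are themselves tied: 3–1–4; 3–1–5; 3–1–6; 3–1–8; 3–1–11; 3–4–6; 3–4–8; 3–4–11; 3–5–6; 3–5–8; 3–5–11; 3–6–8; 3–6–11. Each forms one triangle with 3, for 13 in total.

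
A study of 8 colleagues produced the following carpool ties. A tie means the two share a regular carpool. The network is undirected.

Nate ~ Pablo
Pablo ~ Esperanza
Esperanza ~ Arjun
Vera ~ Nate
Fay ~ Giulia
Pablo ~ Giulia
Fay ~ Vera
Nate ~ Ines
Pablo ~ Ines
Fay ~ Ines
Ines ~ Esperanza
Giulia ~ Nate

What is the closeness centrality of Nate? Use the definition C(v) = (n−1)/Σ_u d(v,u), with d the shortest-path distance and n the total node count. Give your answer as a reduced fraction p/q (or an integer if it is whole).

Distances from Nate: Arjun:3, Esperanza:2, Fay:2, Giulia:1, Ines:1, Pablo:1, Vera:1. Sum = 11.
n = 8, so closeness = 7/11.

7/11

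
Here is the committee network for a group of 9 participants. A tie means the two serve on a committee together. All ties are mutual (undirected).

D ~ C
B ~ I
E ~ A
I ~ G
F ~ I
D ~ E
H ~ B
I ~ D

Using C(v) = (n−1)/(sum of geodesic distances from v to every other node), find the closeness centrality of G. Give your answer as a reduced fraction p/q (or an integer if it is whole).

Distances from G: A:4, B:2, C:3, D:2, E:3, F:2, H:3, I:1. Sum = 20.
n = 9, so closeness = 8/20 = 2/5.

2/5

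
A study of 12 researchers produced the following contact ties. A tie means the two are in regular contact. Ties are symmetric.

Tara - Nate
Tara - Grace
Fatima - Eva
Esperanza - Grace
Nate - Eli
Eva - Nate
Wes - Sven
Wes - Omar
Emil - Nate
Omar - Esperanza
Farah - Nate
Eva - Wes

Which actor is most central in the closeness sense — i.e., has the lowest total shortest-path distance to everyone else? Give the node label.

Farness (sum of distances to all others) for each node — Eli:30, Emil:30, Esperanza:31, Eva:21, Farah:30, Fatima:31, Grace:29, Nate:20, Omar:29, Sven:34, Tara:25, Wes:24.
The smallest farness is 20, for Nate, so Nate has the highest closeness.

Nate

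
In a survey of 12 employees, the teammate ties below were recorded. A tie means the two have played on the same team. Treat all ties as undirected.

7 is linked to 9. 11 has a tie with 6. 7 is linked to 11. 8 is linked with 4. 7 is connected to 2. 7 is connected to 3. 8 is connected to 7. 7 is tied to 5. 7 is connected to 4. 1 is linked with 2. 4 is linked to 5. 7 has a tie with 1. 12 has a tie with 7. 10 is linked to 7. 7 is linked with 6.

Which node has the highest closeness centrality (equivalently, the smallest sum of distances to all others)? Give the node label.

7

Farness (sum of distances to all others) for each node — 1:20, 2:20, 3:21, 4:19, 5:20, 6:20, 7:11, 8:20, 9:21, 10:21, 11:20, 12:21.
The smallest farness is 11, for 7, so 7 has the highest closeness.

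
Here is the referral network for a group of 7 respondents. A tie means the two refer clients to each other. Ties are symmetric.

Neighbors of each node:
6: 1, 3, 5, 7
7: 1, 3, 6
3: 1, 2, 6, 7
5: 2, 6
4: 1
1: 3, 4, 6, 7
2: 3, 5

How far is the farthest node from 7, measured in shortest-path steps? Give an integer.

2

Distances from 7: 1:1, 2:2, 3:1, 4:2, 5:2, 6:1.
The largest is 2 (to 5, 2, and 4), so the eccentricity of 7 is 2.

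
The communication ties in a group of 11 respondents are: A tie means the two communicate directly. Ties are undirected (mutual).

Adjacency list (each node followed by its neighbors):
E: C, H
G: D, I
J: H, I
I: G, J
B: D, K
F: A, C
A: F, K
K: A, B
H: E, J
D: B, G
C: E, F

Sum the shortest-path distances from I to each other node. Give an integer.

Distances from I: A:5, B:3, C:4, D:2, E:3, F:5, G:1, H:2, J:1, K:4.
Sum = 5 + 3 + 4 + 2 + 3 + 5 + 1 + 2 + 1 + 4 = 30.

30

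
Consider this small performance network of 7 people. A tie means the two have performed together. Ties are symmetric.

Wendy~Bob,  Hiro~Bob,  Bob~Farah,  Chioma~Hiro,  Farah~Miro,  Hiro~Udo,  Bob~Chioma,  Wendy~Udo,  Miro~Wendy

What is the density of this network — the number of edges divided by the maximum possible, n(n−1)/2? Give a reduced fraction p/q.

There are 9 edges and 7 nodes, so the maximum possible is C(7,2) = 21.
Density = 9/21 = 3/7.

3/7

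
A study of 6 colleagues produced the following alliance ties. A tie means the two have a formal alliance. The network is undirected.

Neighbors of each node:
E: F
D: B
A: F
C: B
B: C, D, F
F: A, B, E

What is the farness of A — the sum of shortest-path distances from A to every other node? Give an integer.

Distances from A: B:2, C:3, D:3, E:2, F:1.
Sum = 2 + 3 + 3 + 2 + 1 = 11.

11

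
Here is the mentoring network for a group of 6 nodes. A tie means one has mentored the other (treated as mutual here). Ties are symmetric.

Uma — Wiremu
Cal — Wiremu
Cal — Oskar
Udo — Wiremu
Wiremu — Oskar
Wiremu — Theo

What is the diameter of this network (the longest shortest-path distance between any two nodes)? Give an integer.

2

Eccentricity of each node (its greatest distance to any other): Cal:2, Oskar:2, Theo:2, Udo:2, Uma:2, Wiremu:1.
The maximum eccentricity is 2, realized for instance by the pair Uma–Cal via Uma – Wiremu – Cal. So the diameter is 2.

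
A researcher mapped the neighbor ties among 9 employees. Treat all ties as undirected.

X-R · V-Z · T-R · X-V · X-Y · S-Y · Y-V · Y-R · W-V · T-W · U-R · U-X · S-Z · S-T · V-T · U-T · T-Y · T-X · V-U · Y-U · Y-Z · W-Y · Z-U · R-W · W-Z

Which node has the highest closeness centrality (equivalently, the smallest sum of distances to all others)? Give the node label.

Farness (sum of distances to all others) for each node — R:11, S:13, T:9, U:10, V:10, W:11, X:11, Y:8, Z:11.
The smallest farness is 8, for Y, so Y has the highest closeness.

Y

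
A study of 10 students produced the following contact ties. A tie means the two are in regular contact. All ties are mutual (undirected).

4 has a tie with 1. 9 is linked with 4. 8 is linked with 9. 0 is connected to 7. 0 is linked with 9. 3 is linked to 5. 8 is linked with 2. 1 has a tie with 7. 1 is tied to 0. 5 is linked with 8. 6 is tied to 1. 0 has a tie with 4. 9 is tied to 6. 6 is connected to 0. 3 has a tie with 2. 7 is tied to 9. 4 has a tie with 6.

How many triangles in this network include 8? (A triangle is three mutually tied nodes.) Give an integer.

8's neighbors are 2, 5, and 9, but none of them are tied to each other, so no triangle contains 8.

0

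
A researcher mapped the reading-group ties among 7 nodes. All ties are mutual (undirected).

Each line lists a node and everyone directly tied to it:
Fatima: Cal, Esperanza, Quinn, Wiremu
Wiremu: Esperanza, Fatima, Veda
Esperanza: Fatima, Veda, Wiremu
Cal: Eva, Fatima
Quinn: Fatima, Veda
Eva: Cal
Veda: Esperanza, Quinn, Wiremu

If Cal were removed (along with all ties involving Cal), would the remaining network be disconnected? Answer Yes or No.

Yes

Removing Cal leaves {Esperanza, Fatima, Quinn, Veda, and Wiremu} with no path to {Eva}, so the network splits into 2 components. Cal is a cut vertex.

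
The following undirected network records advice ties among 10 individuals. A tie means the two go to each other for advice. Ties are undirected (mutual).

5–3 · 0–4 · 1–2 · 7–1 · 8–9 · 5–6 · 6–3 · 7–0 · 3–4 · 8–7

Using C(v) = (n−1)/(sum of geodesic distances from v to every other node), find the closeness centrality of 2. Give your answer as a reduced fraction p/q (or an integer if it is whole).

9/34

Distances from 2: 0:3, 1:1, 3:5, 4:4, 5:6, 6:6, 7:2, 8:3, 9:4. Sum = 34.
n = 10, so closeness = 9/34.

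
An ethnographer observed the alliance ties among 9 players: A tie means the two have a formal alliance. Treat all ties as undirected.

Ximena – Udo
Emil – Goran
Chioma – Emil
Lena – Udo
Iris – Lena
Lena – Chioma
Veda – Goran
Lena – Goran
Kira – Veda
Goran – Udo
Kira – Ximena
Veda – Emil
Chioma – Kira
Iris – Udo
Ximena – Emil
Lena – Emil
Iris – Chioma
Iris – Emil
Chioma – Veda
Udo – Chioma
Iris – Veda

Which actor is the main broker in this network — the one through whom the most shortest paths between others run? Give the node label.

Unnormalized betweenness of each node: Chioma:187/60, Emil:37/12, Goran:47/60, Iris:47/60, Kira:5/6, Lena:7/10, Udo:7/3, Veda:7/3, Ximena:31/30.
Chioma has the largest value, 187/60, making it the main broker — the node through which the most shortest paths run.

Chioma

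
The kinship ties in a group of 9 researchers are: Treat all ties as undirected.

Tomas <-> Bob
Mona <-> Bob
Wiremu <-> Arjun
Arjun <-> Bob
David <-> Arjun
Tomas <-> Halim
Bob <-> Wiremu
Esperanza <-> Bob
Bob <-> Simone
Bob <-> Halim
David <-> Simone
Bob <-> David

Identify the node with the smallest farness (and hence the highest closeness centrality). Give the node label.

Farness (sum of distances to all others) for each node — Arjun:13, Bob:8, David:13, Esperanza:15, Halim:14, Mona:15, Simone:14, Tomas:14, Wiremu:14.
The smallest farness is 8, for Bob, so Bob has the highest closeness.

Bob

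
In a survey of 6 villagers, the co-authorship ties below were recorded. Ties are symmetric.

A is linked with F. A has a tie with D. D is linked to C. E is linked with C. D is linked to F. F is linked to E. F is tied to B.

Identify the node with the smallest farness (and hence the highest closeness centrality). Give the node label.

Farness (sum of distances to all others) for each node — A:8, B:10, C:9, D:7, E:8, F:6.
The smallest farness is 6, for F, so F has the highest closeness.

F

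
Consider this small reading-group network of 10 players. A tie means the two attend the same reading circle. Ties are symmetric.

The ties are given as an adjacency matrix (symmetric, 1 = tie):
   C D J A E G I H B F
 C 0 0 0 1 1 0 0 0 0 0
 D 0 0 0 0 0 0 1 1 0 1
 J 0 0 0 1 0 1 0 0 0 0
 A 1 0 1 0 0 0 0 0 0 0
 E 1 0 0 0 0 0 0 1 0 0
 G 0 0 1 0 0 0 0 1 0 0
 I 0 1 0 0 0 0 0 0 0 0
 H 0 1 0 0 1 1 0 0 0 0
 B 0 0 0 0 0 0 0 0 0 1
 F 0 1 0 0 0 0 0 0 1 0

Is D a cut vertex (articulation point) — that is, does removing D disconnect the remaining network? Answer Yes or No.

Removing D leaves {A, C, E, G, H, and J} with no path to {I}, so the network splits into 3 components. D is a cut vertex.

Yes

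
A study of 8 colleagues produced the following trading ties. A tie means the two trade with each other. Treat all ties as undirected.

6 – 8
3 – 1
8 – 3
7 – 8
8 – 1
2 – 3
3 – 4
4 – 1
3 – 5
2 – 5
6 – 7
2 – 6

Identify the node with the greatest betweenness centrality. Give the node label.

3

Unnormalized betweenness of each node: 1:4/3, 2:7/3, 3:23/3, 4:0, 5:0, 6:2, 7:0, 8:17/3.
3 has the largest value, 23/3, making it the main broker — the node through which the most shortest paths run.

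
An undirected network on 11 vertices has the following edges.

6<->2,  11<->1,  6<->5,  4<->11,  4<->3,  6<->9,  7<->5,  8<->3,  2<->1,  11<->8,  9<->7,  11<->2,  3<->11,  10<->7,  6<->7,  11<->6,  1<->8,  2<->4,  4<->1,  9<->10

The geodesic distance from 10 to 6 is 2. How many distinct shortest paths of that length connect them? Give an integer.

The shortest distance is 2. The length-2 paths are: 10–7–6; 10–9–6.
That gives 2 distinct shortest paths.

2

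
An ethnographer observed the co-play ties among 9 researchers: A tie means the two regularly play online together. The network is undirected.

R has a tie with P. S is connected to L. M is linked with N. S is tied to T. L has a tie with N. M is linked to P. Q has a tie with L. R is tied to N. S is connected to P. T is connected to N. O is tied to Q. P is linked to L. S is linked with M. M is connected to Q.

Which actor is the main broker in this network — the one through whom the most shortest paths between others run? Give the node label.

Q

Unnormalized betweenness of each node: L:17/3, M:17/3, N:21/4, O:0, P:13/4, Q:29/4, R:1/3, S:13/4, T:1/3.
Q has the largest value, 29/4, making it the main broker — the node through which the most shortest paths run.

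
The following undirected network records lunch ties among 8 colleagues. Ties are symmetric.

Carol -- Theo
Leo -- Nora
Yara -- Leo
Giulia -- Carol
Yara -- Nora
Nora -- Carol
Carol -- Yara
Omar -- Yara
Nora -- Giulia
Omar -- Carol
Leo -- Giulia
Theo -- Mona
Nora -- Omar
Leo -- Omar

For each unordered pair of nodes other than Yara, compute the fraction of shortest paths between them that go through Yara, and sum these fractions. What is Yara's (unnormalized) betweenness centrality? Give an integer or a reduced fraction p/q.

3/4

Pairs whose geodesics pass through Yara — Carol–Leo: 1/4; Leo–Mona: 1/4; Leo–Theo: 1/4.
All other pairs contribute 0.
Summing the contributions gives betweenness(Yara) = 3/4.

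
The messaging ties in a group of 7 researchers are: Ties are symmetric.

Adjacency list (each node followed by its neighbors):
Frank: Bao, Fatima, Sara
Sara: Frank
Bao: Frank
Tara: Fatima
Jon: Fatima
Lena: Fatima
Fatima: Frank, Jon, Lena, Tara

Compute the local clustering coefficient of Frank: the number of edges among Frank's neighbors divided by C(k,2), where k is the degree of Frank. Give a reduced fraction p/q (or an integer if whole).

Frank's neighbors: Bao, Fatima, and Sara (k = 3).
Possible neighbor pairs: C(3,2) = 3. Edges among them: none → e = 0.
Clustering(Frank) = 0/3 = 0.

0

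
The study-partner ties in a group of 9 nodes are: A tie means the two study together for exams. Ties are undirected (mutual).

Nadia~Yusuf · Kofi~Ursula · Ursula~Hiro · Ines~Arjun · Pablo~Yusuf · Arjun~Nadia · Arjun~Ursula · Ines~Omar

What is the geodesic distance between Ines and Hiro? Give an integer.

One shortest route is Ines – Arjun – Ursula – Hiro, which uses 3 edges, and at distance 2 from Ines we only reach {Nadia, Ursula}, which does not include Hiro. So d(Ines,Hiro) = 3.

3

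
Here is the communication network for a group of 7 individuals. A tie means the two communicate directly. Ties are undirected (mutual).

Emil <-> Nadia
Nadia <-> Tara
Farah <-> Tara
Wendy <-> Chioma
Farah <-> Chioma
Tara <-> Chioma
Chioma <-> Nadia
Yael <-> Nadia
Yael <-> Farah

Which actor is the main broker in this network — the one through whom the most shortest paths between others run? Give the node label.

Unnormalized betweenness of each node: Chioma:17/3, Emil:0, Farah:3/2, Nadia:13/2, Tara:2/3, Wendy:0, Yael:2/3.
Nadia has the largest value, 13/2, making it the main broker — the node through which the most shortest paths run.

Nadia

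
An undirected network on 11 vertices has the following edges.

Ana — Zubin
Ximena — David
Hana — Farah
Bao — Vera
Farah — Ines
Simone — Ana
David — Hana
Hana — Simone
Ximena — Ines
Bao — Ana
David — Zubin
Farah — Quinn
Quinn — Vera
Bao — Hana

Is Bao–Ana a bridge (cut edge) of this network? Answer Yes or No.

No

Even without that edge, Bao still reaches Ana via Bao – Hana – Simone – Ana, so the network stays connected. Not a bridge.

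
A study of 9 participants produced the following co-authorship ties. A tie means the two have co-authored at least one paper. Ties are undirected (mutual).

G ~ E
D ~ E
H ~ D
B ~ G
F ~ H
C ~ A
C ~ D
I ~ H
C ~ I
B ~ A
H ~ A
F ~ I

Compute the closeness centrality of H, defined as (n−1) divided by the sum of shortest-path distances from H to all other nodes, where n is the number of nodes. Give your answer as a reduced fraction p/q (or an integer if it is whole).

Distances from H: A:1, B:2, C:2, D:1, E:2, F:1, G:3, I:1. Sum = 13.
n = 9, so closeness = 8/13.

8/13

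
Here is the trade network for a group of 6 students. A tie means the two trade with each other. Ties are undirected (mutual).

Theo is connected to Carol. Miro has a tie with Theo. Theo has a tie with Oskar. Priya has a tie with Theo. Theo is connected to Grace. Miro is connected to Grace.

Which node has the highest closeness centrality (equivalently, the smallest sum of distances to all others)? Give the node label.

Theo

Farness (sum of distances to all others) for each node — Carol:9, Grace:8, Miro:8, Oskar:9, Priya:9, Theo:5.
The smallest farness is 5, for Theo, so Theo has the highest closeness.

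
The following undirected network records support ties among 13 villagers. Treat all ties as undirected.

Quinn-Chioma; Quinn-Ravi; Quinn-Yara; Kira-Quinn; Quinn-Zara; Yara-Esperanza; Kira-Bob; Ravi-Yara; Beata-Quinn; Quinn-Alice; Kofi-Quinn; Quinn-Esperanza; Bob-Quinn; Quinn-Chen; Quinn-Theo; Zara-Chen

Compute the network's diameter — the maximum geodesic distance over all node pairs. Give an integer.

2

Eccentricity of each node (its greatest distance to any other): Alice:2, Beata:2, Bob:2, Chen:2, Chioma:2, Esperanza:2, Kira:2, Kofi:2, Quinn:1, Ravi:2, Theo:2, Yara:2, Zara:2.
The maximum eccentricity is 2, realized for instance by the pair Alice–Bob via Alice – Quinn – Bob. So the diameter is 2.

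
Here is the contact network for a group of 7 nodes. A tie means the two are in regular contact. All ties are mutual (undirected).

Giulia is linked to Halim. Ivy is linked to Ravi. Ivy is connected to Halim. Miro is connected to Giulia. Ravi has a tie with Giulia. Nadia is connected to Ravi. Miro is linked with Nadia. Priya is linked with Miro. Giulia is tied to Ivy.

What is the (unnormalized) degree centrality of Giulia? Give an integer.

Giulia is directly tied to Halim, Ivy, Miro, and Ravi. That is 4 neighbors, so the degree of Giulia is 4.

4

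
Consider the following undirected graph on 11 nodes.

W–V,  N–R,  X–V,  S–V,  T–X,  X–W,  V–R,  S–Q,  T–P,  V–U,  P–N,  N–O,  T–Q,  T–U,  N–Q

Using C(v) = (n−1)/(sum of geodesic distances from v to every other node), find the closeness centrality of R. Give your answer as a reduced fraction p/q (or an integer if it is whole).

10/19

Distances from R: N:1, O:2, P:2, Q:2, S:2, T:3, U:2, V:1, W:2, X:2. Sum = 19.
n = 11, so closeness = 10/19.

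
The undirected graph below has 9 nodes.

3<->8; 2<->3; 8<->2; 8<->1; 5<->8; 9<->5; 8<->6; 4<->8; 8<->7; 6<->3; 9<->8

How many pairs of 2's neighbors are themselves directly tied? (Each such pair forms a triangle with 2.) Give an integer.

1

2's neighbors: 3 and 8.
Neighbor pairs that are themselves tied: 2–3–8. Each forms one triangle with 2, for 1 in total.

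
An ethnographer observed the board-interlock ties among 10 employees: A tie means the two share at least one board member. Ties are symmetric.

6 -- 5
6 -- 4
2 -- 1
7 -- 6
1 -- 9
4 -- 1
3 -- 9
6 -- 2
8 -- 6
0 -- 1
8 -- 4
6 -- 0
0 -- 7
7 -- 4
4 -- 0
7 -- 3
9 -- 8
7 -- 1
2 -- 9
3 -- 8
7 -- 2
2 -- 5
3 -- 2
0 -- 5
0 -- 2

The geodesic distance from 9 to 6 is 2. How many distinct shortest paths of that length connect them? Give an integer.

The shortest distance is 2. The length-2 paths are: 9–2–6; 9–8–6.
That gives 2 distinct shortest paths.

2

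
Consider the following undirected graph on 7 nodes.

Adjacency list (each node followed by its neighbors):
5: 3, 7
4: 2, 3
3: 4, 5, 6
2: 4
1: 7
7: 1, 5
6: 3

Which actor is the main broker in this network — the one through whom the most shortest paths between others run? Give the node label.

Unnormalized betweenness of each node: 1:0, 2:0, 3:11, 4:5, 5:8, 6:0, 7:5.
3 has the largest value, 11, making it the main broker — the node through which the most shortest paths run.

3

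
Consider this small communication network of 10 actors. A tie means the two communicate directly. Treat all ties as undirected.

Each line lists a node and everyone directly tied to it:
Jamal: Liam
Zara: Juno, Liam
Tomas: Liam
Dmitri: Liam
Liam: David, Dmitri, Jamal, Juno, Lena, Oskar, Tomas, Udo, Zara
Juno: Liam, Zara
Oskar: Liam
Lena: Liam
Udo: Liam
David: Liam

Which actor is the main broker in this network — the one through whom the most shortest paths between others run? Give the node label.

Unnormalized betweenness of each node: David:0, Dmitri:0, Jamal:0, Juno:0, Lena:0, Liam:35, Oskar:0, Tomas:0, Udo:0, Zara:0.
Liam has the largest value, 35, making it the main broker — the node through which the most shortest paths run.

Liam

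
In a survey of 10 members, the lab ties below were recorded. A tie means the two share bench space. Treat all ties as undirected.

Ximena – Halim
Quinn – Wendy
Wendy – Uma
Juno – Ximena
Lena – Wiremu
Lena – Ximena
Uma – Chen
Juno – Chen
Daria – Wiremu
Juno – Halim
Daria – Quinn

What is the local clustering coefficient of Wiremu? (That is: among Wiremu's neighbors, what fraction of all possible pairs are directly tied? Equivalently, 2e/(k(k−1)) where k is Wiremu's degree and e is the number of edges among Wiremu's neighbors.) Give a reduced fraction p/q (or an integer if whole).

Wiremu's neighbors: Daria and Lena (k = 2).
Possible neighbor pairs: C(2,2) = 1. Edges among them: none → e = 0.
Clustering(Wiremu) = 0/1.

0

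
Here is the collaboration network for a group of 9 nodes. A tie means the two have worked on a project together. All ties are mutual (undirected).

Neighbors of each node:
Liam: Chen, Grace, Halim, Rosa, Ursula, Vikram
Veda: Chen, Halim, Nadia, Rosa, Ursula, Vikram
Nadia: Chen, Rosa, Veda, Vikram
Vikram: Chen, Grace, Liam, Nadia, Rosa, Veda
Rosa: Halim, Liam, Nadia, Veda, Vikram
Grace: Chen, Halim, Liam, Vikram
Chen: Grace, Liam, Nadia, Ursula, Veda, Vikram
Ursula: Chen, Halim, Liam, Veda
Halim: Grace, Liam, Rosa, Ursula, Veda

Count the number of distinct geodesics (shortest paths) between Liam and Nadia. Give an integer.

3

The shortest distance is 2. The length-2 paths are: Liam–Rosa–Nadia; Liam–Vikram–Nadia; Liam–Chen–Nadia.
That gives 3 distinct shortest paths.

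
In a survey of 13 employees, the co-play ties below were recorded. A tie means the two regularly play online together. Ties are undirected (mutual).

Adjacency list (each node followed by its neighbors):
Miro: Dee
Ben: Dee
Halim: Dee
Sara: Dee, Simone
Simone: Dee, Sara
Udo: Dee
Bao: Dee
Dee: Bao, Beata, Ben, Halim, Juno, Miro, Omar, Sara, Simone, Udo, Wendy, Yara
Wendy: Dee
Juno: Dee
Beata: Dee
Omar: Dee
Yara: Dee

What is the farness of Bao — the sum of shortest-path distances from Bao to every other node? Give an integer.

23

Distances from Bao: Beata:2, Ben:2, Dee:1, Halim:2, Juno:2, Miro:2, Omar:2, Sara:2, Simone:2, Udo:2, Wendy:2, Yara:2.
Sum = 2 + 2 + 1 + 2 + 2 + 2 + 2 + 2 + 2 + 2 + 2 + 2 = 23.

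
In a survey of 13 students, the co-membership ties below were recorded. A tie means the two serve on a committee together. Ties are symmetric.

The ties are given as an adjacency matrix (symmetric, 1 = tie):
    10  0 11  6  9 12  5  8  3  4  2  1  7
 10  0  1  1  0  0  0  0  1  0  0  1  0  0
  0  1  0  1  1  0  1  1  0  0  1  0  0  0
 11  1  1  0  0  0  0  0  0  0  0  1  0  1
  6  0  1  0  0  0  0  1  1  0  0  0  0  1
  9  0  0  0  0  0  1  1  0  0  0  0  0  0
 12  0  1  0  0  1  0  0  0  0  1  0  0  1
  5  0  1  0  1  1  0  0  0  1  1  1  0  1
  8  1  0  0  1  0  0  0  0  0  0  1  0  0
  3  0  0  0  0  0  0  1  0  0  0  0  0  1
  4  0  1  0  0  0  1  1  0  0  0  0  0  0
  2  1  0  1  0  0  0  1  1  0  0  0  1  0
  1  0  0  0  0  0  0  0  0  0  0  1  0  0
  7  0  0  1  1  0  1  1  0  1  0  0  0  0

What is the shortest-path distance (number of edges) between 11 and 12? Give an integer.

One shortest route is 11 – 0 – 12, which uses 2 edges, and 11 and 12 are not directly tied, so nothing shorter exists. So d(11,12) = 2.

2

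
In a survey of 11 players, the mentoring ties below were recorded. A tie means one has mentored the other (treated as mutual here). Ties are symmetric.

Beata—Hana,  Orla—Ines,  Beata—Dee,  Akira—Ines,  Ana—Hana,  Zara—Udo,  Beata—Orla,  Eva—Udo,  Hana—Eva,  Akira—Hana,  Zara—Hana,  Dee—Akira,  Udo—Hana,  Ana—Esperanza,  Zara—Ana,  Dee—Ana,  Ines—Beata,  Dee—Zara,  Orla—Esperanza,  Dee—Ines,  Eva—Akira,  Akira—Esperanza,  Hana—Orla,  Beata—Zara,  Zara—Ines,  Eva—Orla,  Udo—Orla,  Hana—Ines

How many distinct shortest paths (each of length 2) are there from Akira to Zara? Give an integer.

The shortest distance is 2. The length-2 paths are: Akira–Hana–Zara; Akira–Dee–Zara; Akira–Ines–Zara.
That gives 3 distinct shortest paths.

3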